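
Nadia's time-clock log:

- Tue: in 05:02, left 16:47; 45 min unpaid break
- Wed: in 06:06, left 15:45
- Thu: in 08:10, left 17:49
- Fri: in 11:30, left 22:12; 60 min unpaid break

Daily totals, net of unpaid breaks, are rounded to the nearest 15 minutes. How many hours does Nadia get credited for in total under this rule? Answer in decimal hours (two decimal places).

40.25 hours

Tue: 05:02–16:47 = 11 h 45 min − 45 min = 11 h 0 min → rounds to 11 h 0 min
Wed: 06:06–15:45 = 9 h 39 min → rounds to 9 h 45 min
Thu: 08:10–17:49 = 9 h 39 min → rounds to 9 h 45 min
Fri: 11:30–22:12 = 10 h 42 min − 60 min = 9 h 42 min → rounds to 9 h 45 min
Total credited: 40 h 15 min.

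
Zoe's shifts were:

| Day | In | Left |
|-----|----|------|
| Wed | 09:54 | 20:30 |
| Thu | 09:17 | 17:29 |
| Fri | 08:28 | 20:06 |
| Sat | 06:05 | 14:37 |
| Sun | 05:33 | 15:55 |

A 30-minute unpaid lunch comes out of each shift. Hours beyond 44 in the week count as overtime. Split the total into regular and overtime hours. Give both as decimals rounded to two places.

Regular 44.00 hours, overtime 2.83 hours

Wed: 09:54–20:30 = 10 h 36 min; less 30 min break → 10 h 6 min
Thu: 09:17–17:29 = 8 h 12 min; less 30 min break → 7 h 42 min
Fri: 08:28–20:06 = 11 h 38 min; less 30 min break → 11 h 8 min
Sat: 06:05–14:37 = 8 h 32 min; less 30 min break → 8 h 2 min
Sun: 05:33–15:55 = 10 h 22 min; less 30 min break → 9 h 52 min
Total worked: 46 h 50 min = 46.83 h.
Threshold 44 h → overtime 2 h 50 min, regular 44 h 0 min.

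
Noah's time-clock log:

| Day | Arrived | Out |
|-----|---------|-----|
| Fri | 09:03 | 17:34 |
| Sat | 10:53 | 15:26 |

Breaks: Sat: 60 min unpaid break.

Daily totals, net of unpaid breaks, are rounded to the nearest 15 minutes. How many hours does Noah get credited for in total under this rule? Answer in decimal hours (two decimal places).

Fri: 09:03–17:34 = 8 h 31 min → rounds to 8 h 30 min
Sat: 10:53–15:26 = 4 h 33 min − 60 min = 3 h 33 min → rounds to 3 h 30 min
Total credited: 12 h 0 min.

12.00 hours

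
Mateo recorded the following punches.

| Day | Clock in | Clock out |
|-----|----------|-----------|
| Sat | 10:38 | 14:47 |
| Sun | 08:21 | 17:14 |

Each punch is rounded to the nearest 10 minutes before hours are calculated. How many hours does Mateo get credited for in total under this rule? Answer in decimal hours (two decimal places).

Sat: in 10:38→10:40, out 14:47→14:50; 4 h 10 min
Sun: in 08:21→08:20, out 17:14→17:10; 8 h 50 min
Total credited: 13 h 0 min.

13.00 hours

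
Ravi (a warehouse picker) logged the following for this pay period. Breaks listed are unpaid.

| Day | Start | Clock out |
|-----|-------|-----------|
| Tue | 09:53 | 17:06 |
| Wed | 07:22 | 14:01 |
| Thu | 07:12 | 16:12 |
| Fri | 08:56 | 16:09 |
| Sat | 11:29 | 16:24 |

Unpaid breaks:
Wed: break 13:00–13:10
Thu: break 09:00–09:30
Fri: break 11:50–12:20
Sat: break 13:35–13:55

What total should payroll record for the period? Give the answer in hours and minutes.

Tue: 09:53–17:06 = 7 h 13 min
Wed: 07:22–14:01 = 6 h 39 min; less 10 min break → 6 h 29 min
Thu: 07:12–16:12 = 9 h 0 min; less 30 min break → 8 h 30 min
Fri: 08:56–16:09 = 7 h 13 min; less 30 min break → 6 h 43 min
Sat: 11:29–16:24 = 4 h 55 min; less 20 min break → 4 h 35 min
Total: 7 h 13 min + 6 h 29 min + 8 h 30 min + 6 h 43 min + 4 h 35 min = 33 h 30 min.

33 h 30 min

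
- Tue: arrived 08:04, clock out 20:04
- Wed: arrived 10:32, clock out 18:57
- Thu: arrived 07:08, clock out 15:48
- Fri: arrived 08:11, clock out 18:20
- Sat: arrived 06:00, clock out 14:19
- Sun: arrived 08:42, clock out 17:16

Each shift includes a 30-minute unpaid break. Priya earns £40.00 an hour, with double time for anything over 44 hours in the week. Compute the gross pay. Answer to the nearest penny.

Tue: 08:04–20:04 = 12 h 0 min; less 30 min break → 11 h 30 min
Wed: 10:32–18:57 = 8 h 25 min; less 30 min break → 7 h 55 min
Thu: 07:08–15:48 = 8 h 40 min; less 30 min break → 8 h 10 min
Fri: 08:11–18:20 = 10 h 9 min; less 30 min break → 9 h 39 min
Sat: 06:00–14:19 = 8 h 19 min; less 30 min break → 7 h 49 min
Sun: 08:42–17:16 = 8 h 34 min; less 30 min break → 8 h 4 min
Total worked: 53 h 7 min = 3187 min.
Regular 44 h 0 min = 2640 min at £40.00/h; overtime 9 h 7 min = 547 min at £80.00/h.
Pay = (2640 × £40.00 + 547 × £80.00) ÷ 60 = £2489.33.

£2489.33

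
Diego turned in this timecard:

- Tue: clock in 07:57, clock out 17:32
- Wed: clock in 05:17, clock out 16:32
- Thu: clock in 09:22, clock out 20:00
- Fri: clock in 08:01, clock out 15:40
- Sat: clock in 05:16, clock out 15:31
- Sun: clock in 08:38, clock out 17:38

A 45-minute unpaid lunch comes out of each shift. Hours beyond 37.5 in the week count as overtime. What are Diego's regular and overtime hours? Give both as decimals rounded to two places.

Regular 37.50 hours, overtime 16.37 hours

Tue: 07:57–17:32 = 9 h 35 min; less 45 min break → 8 h 50 min
Wed: 05:17–16:32 = 11 h 15 min; less 45 min break → 10 h 30 min
Thu: 09:22–20:00 = 10 h 38 min; less 45 min break → 9 h 53 min
Fri: 08:01–15:40 = 7 h 39 min; less 45 min break → 6 h 54 min
Sat: 05:16–15:31 = 10 h 15 min; less 45 min break → 9 h 30 min
Sun: 08:38–17:38 = 9 h 0 min; less 45 min break → 8 h 15 min
Total worked: 53 h 52 min = 53.87 h.
Threshold 37.5 h → overtime 16 h 22 min, regular 37 h 30 min.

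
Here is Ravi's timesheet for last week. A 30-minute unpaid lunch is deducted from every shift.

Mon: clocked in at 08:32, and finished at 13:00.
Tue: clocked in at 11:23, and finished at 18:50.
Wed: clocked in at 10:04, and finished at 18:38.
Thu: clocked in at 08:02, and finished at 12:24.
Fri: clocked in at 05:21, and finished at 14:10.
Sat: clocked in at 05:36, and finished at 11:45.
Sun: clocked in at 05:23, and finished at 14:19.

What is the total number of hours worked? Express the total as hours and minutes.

Mon: 08:32–13:00 = 4 h 28 min; less 30 min break → 3 h 58 min
Tue: 11:23–18:50 = 7 h 27 min; less 30 min break → 6 h 57 min
Wed: 10:04–18:38 = 8 h 34 min; less 30 min break → 8 h 4 min
Thu: 08:02–12:24 = 4 h 22 min; less 30 min break → 3 h 52 min
Fri: 05:21–14:10 = 8 h 49 min; less 30 min break → 8 h 19 min
Sat: 05:36–11:45 = 6 h 9 min; less 30 min break → 5 h 39 min
Sun: 05:23–14:19 = 8 h 56 min; less 30 min break → 8 h 26 min
Total: 3 h 58 min + 6 h 57 min + 8 h 4 min + 3 h 52 min + 8 h 19 min + 5 h 39 min + 8 h 26 min = 45 h 15 min.

45 h 15 min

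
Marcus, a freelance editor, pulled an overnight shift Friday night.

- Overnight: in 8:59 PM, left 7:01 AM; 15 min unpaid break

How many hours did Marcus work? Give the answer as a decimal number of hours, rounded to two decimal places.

Overnight: 8:59 PM → midnight = 3 h 1 min; midnight → 7:01 AM = 7 h 1 min; span 10 h 2 min; less 15 min break → 9 h 47 min

9.78 hours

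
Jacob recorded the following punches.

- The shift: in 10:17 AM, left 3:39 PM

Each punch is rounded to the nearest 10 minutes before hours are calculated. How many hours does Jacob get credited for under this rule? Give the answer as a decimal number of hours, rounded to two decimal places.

The shift: in 10:17 AM→10:20 AM, out 3:39 PM→3:40 PM; 5 h 20 min

5.33 hours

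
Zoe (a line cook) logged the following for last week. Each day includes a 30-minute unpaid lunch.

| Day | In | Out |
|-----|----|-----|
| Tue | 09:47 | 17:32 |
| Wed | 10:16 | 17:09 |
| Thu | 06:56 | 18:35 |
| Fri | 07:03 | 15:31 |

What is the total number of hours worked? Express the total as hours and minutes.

Tue: 09:47–17:32 = 7 h 45 min; less 30 min break → 7 h 15 min
Wed: 10:16–17:09 = 6 h 53 min; less 30 min break → 6 h 23 min
Thu: 06:56–18:35 = 11 h 39 min; less 30 min break → 11 h 9 min
Fri: 07:03–15:31 = 8 h 28 min; less 30 min break → 7 h 58 min
Total: 7 h 15 min + 6 h 23 min + 11 h 9 min + 7 h 58 min = 32 h 45 min.

32 h 45 min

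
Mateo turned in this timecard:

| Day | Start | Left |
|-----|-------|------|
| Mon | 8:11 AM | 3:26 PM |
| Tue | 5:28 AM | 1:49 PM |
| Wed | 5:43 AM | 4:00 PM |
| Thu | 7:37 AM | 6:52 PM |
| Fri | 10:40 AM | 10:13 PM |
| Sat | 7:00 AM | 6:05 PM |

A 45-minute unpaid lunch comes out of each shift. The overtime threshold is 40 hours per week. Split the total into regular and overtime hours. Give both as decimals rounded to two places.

Regular 40.00 hours, overtime 15.27 hours

Mon: 8:11 AM–3:26 PM = 7 h 15 min; less 45 min break → 6 h 30 min
Tue: 5:28 AM–1:49 PM = 8 h 21 min; less 45 min break → 7 h 36 min
Wed: 5:43 AM–4:00 PM = 10 h 17 min; less 45 min break → 9 h 32 min
Thu: 7:37 AM–6:52 PM = 11 h 15 min; less 45 min break → 10 h 30 min
Fri: 10:40 AM–10:13 PM = 11 h 33 min; less 45 min break → 10 h 48 min
Sat: 7:00 AM–6:05 PM = 11 h 5 min; less 45 min break → 10 h 20 min
Total worked: 55 h 16 min = 55.27 h.
Threshold 40 h → overtime 15 h 16 min, regular 40 h 0 min.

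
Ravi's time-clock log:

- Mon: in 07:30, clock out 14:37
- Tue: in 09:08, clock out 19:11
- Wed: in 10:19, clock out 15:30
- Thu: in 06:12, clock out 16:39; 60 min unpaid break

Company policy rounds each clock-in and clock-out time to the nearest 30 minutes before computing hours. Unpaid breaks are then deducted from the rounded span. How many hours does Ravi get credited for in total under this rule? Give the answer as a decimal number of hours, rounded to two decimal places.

31.50 hours

Mon: in 07:30→07:30, out 14:37→14:30; 7 h 0 min
Tue: in 09:08→09:00, out 19:11→19:00; 10 h 0 min
Wed: in 10:19→10:30, out 15:30→15:30; 5 h 0 min
Thu: in 06:12→06:00, out 16:39→16:30; 10 h 30 min − 60 min = 9 h 30 min
Total credited: 31 h 30 min.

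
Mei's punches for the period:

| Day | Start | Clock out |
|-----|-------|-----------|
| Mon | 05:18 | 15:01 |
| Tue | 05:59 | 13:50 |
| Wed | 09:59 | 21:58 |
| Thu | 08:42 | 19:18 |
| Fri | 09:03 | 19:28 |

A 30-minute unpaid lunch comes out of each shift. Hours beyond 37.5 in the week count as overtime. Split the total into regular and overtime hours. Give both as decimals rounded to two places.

Mon: 05:18–15:01 = 9 h 43 min; less 30 min break → 9 h 13 min
Tue: 05:59–13:50 = 7 h 51 min; less 30 min break → 7 h 21 min
Wed: 09:59–21:58 = 11 h 59 min; less 30 min break → 11 h 29 min
Thu: 08:42–19:18 = 10 h 36 min; less 30 min break → 10 h 6 min
Fri: 09:03–19:28 = 10 h 25 min; less 30 min break → 9 h 55 min
Total worked: 48 h 4 min = 48.07 h.
Threshold 37.5 h → overtime 10 h 34 min, regular 37 h 30 min.

Regular 37.50 hours, overtime 10.57 hours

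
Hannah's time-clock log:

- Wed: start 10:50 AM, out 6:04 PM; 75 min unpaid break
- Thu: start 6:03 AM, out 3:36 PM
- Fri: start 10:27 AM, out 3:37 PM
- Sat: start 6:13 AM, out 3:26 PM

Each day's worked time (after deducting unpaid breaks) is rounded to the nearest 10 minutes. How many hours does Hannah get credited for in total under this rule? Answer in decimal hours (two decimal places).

29.83 hours

Wed: 10:50 AM–6:04 PM = 7 h 14 min − 75 min = 5 h 59 min → rounds to 6 h 0 min
Thu: 6:03 AM–3:36 PM = 9 h 33 min → rounds to 9 h 30 min
Fri: 10:27 AM–3:37 PM = 5 h 10 min → rounds to 5 h 10 min
Sat: 6:13 AM–3:26 PM = 9 h 13 min → rounds to 9 h 10 min
Total credited: 29 h 50 min.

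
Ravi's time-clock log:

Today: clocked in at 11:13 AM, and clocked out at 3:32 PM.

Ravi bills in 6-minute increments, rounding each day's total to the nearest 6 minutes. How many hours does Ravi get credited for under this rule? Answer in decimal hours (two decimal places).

Today: 11:13 AM–3:32 PM = 4 h 19 min → rounds to 4 h 18 min

4.30 hours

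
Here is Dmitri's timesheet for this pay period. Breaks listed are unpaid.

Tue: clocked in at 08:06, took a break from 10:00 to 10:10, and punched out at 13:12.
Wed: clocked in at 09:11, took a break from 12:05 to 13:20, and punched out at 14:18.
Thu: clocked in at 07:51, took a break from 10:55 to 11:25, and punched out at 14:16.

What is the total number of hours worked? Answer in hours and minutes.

14 h 43 min

Tue: 08:06–13:12 = 5 h 6 min; less 10 min break → 4 h 56 min
Wed: 09:11–14:18 = 5 h 7 min; less 75 min break → 3 h 52 min
Thu: 07:51–14:16 = 6 h 25 min; less 30 min break → 5 h 55 min
Total: 4 h 56 min + 3 h 52 min + 5 h 55 min = 14 h 43 min.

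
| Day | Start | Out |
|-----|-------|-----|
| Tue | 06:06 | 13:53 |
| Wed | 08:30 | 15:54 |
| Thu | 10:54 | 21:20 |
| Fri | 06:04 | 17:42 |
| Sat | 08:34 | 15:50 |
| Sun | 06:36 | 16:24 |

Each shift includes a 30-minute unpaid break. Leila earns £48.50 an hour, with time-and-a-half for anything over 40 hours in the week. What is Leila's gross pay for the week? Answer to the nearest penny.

£2763.29

Tue: 06:06–13:53 = 7 h 47 min; less 30 min break → 7 h 17 min
Wed: 08:30–15:54 = 7 h 24 min; less 30 min break → 6 h 54 min
Thu: 10:54–21:20 = 10 h 26 min; less 30 min break → 9 h 56 min
Fri: 06:04–17:42 = 11 h 38 min; less 30 min break → 11 h 8 min
Sat: 08:34–15:50 = 7 h 16 min; less 30 min break → 6 h 46 min
Sun: 06:36–16:24 = 9 h 48 min; less 30 min break → 9 h 18 min
Total worked: 51 h 19 min = 3079 min.
Regular 40 h 0 min = 2400 min at £48.50/h; overtime 11 h 19 min = 679 min at £72.75/h.
Pay = (2400 × £48.50 + 679 × £72.75) ÷ 60 = £2763.29.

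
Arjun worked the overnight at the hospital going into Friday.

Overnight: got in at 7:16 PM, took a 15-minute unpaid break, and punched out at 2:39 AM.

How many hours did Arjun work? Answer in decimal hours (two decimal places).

7.13 hours

Overnight: 7:16 PM → midnight = 4 h 44 min; midnight → 2:39 AM = 2 h 39 min; span 7 h 23 min; less 15 min break → 7 h 8 min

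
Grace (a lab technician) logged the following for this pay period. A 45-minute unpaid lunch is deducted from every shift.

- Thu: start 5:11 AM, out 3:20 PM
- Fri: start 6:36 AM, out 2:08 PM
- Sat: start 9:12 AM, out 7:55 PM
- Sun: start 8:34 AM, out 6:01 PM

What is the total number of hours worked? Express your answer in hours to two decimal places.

34.85 hours

Thu: 5:11 AM–3:20 PM = 10 h 9 min; less 45 min break → 9 h 24 min
Fri: 6:36 AM–2:08 PM = 7 h 32 min; less 45 min break → 6 h 47 min
Sat: 9:12 AM–7:55 PM = 10 h 43 min; less 45 min break → 9 h 58 min
Sun: 8:34 AM–6:01 PM = 9 h 27 min; less 45 min break → 8 h 42 min
Total: 9 h 24 min + 6 h 47 min + 9 h 58 min + 8 h 42 min = 34 h 51 min.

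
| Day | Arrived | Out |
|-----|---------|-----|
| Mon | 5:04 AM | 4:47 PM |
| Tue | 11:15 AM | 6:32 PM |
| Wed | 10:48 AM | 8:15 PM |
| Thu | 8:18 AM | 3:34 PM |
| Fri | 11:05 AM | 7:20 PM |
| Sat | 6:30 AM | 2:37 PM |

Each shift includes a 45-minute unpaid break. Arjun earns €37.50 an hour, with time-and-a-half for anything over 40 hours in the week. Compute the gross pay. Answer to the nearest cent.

Mon: 5:04 AM–4:47 PM = 11 h 43 min; less 45 min break → 10 h 58 min
Tue: 11:15 AM–6:32 PM = 7 h 17 min; less 45 min break → 6 h 32 min
Wed: 10:48 AM–8:15 PM = 9 h 27 min; less 45 min break → 8 h 42 min
Thu: 8:18 AM–3:34 PM = 7 h 16 min; less 45 min break → 6 h 31 min
Fri: 11:05 AM–7:20 PM = 8 h 15 min; less 45 min break → 7 h 30 min
Sat: 6:30 AM–2:37 PM = 8 h 7 min; less 45 min break → 7 h 22 min
Total worked: 47 h 35 min = 2855 min.
Regular 40 h 0 min = 2400 min at €37.50/h; overtime 7 h 35 min = 455 min at €56.25/h.
Pay = (2400 × €37.50 + 455 × €56.25) ÷ 60 = €1926.56.

€1926.56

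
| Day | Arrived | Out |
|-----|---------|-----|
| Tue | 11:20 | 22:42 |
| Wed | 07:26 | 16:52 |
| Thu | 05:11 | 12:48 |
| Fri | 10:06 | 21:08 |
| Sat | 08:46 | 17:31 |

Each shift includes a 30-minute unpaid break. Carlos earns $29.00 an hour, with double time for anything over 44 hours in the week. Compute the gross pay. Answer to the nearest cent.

$1374.60

Tue: 11:20–22:42 = 11 h 22 min; less 30 min break → 10 h 52 min
Wed: 07:26–16:52 = 9 h 26 min; less 30 min break → 8 h 56 min
Thu: 05:11–12:48 = 7 h 37 min; less 30 min break → 7 h 7 min
Fri: 10:06–21:08 = 11 h 2 min; less 30 min break → 10 h 32 min
Sat: 08:46–17:31 = 8 h 45 min; less 30 min break → 8 h 15 min
Total worked: 45 h 42 min = 2742 min.
Regular 44 h 0 min = 2640 min at $29.00/h; overtime 1 h 42 min = 102 min at $58.00/h.
Pay = (2640 × $29.00 + 102 × $58.00) ÷ 60 = $1374.60.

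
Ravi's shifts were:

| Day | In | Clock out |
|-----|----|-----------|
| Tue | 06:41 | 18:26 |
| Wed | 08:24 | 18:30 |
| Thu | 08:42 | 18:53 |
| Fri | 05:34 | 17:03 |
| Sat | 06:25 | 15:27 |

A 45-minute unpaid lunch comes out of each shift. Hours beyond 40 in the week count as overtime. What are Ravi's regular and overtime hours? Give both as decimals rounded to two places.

Regular 40.00 hours, overtime 8.80 hours

Tue: 06:41–18:26 = 11 h 45 min; less 45 min break → 11 h 0 min
Wed: 08:24–18:30 = 10 h 6 min; less 45 min break → 9 h 21 min
Thu: 08:42–18:53 = 10 h 11 min; less 45 min break → 9 h 26 min
Fri: 05:34–17:03 = 11 h 29 min; less 45 min break → 10 h 44 min
Sat: 06:25–15:27 = 9 h 2 min; less 45 min break → 8 h 17 min
Total worked: 48 h 48 min = 48.80 h.
Threshold 40 h → overtime 8 h 48 min, regular 40 h 0 min.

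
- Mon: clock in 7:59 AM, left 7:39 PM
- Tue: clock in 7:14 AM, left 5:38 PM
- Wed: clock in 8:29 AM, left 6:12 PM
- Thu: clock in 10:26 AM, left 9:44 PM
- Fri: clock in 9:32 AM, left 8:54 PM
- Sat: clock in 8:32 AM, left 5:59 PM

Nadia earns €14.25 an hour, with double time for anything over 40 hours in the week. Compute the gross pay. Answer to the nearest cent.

Mon: 7:59 AM–7:39 PM = 11 h 40 min
Tue: 7:14 AM–5:38 PM = 10 h 24 min
Wed: 8:29 AM–6:12 PM = 9 h 43 min
Thu: 10:26 AM–9:44 PM = 11 h 18 min
Fri: 9:32 AM–8:54 PM = 11 h 22 min
Sat: 8:32 AM–5:59 PM = 9 h 27 min
Total worked: 63 h 54 min = 3834 min.
Regular 40 h 0 min = 2400 min at €14.25/h; overtime 23 h 54 min = 1434 min at €28.50/h.
Pay = (2400 × €14.25 + 1434 × €28.50) ÷ 60 = €1251.15.

€1251.15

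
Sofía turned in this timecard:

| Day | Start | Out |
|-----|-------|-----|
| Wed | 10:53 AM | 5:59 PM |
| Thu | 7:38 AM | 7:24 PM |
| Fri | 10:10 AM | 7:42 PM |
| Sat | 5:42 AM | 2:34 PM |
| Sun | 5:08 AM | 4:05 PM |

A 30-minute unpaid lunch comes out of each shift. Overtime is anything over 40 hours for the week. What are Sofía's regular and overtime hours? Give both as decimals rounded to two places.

Regular 40.00 hours, overtime 5.72 hours

Wed: 10:53 AM–5:59 PM = 7 h 6 min; less 30 min break → 6 h 36 min
Thu: 7:38 AM–7:24 PM = 11 h 46 min; less 30 min break → 11 h 16 min
Fri: 10:10 AM–7:42 PM = 9 h 32 min; less 30 min break → 9 h 2 min
Sat: 5:42 AM–2:34 PM = 8 h 52 min; less 30 min break → 8 h 22 min
Sun: 5:08 AM–4:05 PM = 10 h 57 min; less 30 min break → 10 h 27 min
Total worked: 45 h 43 min = 45.72 h.
Threshold 40 h → overtime 5 h 43 min, regular 40 h 0 min.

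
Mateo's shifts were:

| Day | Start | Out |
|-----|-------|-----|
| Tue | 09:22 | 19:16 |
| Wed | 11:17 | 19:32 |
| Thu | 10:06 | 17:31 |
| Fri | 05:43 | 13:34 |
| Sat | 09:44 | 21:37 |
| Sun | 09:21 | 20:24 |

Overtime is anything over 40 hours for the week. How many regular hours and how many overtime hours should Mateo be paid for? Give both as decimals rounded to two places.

Regular 40.00 hours, overtime 16.35 hours

Tue: 09:22–19:16 = 9 h 54 min
Wed: 11:17–19:32 = 8 h 15 min
Thu: 10:06–17:31 = 7 h 25 min
Fri: 05:43–13:34 = 7 h 51 min
Sat: 09:44–21:37 = 11 h 53 min
Sun: 09:21–20:24 = 11 h 3 min
Total worked: 56 h 21 min = 56.35 h.
Threshold 40 h → overtime 16 h 21 min, regular 40 h 0 min.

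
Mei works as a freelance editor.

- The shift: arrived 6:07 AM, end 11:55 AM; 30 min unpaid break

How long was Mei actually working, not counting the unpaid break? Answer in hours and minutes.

The shift: 6:07 AM–11:55 AM = 5 h 48 min; less 30 min break → 5 h 18 min

5 h 18 min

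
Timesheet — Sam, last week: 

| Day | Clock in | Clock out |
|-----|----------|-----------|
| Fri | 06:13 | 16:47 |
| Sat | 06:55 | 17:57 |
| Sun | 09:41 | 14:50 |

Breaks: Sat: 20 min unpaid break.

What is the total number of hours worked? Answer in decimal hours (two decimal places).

26.42 hours

Fri: 06:13–16:47 = 10 h 34 min
Sat: 06:55–17:57 = 11 h 2 min; less 20 min break → 10 h 42 min
Sun: 09:41–14:50 = 5 h 9 min
Total: 10 h 34 min + 10 h 42 min + 5 h 9 min = 26 h 25 min.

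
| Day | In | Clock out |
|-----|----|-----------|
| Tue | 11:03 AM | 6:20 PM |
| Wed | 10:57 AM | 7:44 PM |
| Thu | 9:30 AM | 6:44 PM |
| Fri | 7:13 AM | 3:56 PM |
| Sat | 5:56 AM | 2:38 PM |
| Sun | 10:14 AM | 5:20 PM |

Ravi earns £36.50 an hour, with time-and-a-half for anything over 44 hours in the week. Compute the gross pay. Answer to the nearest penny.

£1924.46

Tue: 11:03 AM–6:20 PM = 7 h 17 min
Wed: 10:57 AM–7:44 PM = 8 h 47 min
Thu: 9:30 AM–6:44 PM = 9 h 14 min
Fri: 7:13 AM–3:56 PM = 8 h 43 min
Sat: 5:56 AM–2:38 PM = 8 h 42 min
Sun: 10:14 AM–5:20 PM = 7 h 6 min
Total worked: 49 h 49 min = 2989 min.
Regular 44 h 0 min = 2640 min at £36.50/h; overtime 5 h 49 min = 349 min at £54.75/h.
Pay = (2640 × £36.50 + 349 × £54.75) ÷ 60 = £1924.46.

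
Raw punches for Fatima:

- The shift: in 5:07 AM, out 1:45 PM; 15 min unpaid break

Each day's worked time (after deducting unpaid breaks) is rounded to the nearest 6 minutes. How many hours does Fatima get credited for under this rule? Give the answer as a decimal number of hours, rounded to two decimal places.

The shift: 5:07 AM–1:45 PM = 8 h 38 min − 15 min = 8 h 23 min → rounds to 8 h 24 min

8.40 hours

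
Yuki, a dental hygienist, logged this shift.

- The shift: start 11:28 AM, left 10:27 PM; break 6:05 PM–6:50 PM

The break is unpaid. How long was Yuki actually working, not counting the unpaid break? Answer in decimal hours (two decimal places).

The shift: 11:28 AM–10:27 PM = 10 h 59 min; less 45 min break → 10 h 14 min

10.23 hours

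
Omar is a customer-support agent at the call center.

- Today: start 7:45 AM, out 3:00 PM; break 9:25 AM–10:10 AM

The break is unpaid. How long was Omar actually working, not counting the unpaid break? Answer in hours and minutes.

6 h 30 min

Today: 7:45 AM–3:00 PM = 7 h 15 min; less 45 min break → 6 h 30 min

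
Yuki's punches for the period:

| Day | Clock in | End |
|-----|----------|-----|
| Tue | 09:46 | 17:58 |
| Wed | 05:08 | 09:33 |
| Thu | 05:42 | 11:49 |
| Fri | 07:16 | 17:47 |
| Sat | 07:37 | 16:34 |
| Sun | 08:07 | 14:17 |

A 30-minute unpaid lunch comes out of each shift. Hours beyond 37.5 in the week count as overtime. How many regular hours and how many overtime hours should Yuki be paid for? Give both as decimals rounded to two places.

Tue: 09:46–17:58 = 8 h 12 min; less 30 min break → 7 h 42 min
Wed: 05:08–09:33 = 4 h 25 min; less 30 min break → 3 h 55 min
Thu: 05:42–11:49 = 6 h 7 min; less 30 min break → 5 h 37 min
Fri: 07:16–17:47 = 10 h 31 min; less 30 min break → 10 h 1 min
Sat: 07:37–16:34 = 8 h 57 min; less 30 min break → 8 h 27 min
Sun: 08:07–14:17 = 6 h 10 min; less 30 min break → 5 h 40 min
Total worked: 41 h 22 min = 41.37 h.
Threshold 37.5 h → overtime 3 h 52 min, regular 37 h 30 min.

Regular 37.50 hours, overtime 3.87 hours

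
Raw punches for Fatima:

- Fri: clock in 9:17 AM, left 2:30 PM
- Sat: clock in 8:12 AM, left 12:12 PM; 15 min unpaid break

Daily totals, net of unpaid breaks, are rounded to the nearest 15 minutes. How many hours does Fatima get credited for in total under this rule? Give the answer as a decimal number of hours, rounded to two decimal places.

Fri: 9:17 AM–2:30 PM = 5 h 13 min → rounds to 5 h 15 min
Sat: 8:12 AM–12:12 PM = 4 h 0 min − 15 min = 3 h 45 min → rounds to 3 h 45 min
Total credited: 9 h 0 min.

9.00 hours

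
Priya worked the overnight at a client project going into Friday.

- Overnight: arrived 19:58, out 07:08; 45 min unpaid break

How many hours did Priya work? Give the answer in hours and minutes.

10 h 25 min

Overnight: 19:58 → midnight = 4 h 2 min; midnight → 07:08 = 7 h 8 min; span 11 h 10 min; less 45 min break → 10 h 25 min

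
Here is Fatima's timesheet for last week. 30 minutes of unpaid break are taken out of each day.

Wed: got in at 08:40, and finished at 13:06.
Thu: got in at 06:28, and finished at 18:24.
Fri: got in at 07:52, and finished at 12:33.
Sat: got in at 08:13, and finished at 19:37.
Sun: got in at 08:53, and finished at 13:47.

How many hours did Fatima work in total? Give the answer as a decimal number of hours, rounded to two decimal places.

Wed: 08:40–13:06 = 4 h 26 min; less 30 min break → 3 h 56 min
Thu: 06:28–18:24 = 11 h 56 min; less 30 min break → 11 h 26 min
Fri: 07:52–12:33 = 4 h 41 min; less 30 min break → 4 h 11 min
Sat: 08:13–19:37 = 11 h 24 min; less 30 min break → 10 h 54 min
Sun: 08:53–13:47 = 4 h 54 min; less 30 min break → 4 h 24 min
Total: 3 h 56 min + 11 h 26 min + 4 h 11 min + 10 h 54 min + 4 h 24 min = 34 h 51 min.

34.85 hours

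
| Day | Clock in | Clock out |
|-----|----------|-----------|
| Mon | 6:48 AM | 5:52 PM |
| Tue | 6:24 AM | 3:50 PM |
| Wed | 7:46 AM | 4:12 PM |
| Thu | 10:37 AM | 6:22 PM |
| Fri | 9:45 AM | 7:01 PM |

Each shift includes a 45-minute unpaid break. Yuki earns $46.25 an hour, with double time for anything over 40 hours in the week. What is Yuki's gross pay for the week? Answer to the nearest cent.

$2053.50

Mon: 6:48 AM–5:52 PM = 11 h 4 min; less 45 min break → 10 h 19 min
Tue: 6:24 AM–3:50 PM = 9 h 26 min; less 45 min break → 8 h 41 min
Wed: 7:46 AM–4:12 PM = 8 h 26 min; less 45 min break → 7 h 41 min
Thu: 10:37 AM–6:22 PM = 7 h 45 min; less 45 min break → 7 h 0 min
Fri: 9:45 AM–7:01 PM = 9 h 16 min; less 45 min break → 8 h 31 min
Total worked: 42 h 12 min = 2532 min.
Regular 40 h 0 min = 2400 min at $46.25/h; overtime 2 h 12 min = 132 min at $92.50/h.
Pay = (2400 × $46.25 + 132 × $92.50) ÷ 60 = $2053.50.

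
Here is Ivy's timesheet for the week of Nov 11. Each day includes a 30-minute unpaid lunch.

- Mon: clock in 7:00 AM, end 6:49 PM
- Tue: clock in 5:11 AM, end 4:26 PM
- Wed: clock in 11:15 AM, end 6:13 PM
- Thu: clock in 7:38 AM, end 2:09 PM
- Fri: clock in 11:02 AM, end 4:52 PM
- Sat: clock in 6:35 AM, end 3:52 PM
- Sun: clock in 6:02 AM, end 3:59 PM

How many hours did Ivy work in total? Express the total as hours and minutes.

58 h 7 min

Mon: 7:00 AM–6:49 PM = 11 h 49 min; less 30 min break → 11 h 19 min
Tue: 5:11 AM–4:26 PM = 11 h 15 min; less 30 min break → 10 h 45 min
Wed: 11:15 AM–6:13 PM = 6 h 58 min; less 30 min break → 6 h 28 min
Thu: 7:38 AM–2:09 PM = 6 h 31 min; less 30 min break → 6 h 1 min
Fri: 11:02 AM–4:52 PM = 5 h 50 min; less 30 min break → 5 h 20 min
Sat: 6:35 AM–3:52 PM = 9 h 17 min; less 30 min break → 8 h 47 min
Sun: 6:02 AM–3:59 PM = 9 h 57 min; less 30 min break → 9 h 27 min
Total: 11 h 19 min + 10 h 45 min + 6 h 28 min + 6 h 1 min + 5 h 20 min + 8 h 47 min + 9 h 27 min = 58 h 7 min.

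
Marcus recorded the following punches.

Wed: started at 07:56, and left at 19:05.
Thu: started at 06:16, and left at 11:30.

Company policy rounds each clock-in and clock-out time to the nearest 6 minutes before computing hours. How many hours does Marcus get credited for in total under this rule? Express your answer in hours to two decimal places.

16.40 hours

Wed: in 07:56→07:54, out 19:05→19:06; 11 h 12 min
Thu: in 06:16→06:18, out 11:30→11:30; 5 h 12 min
Total credited: 16 h 24 min.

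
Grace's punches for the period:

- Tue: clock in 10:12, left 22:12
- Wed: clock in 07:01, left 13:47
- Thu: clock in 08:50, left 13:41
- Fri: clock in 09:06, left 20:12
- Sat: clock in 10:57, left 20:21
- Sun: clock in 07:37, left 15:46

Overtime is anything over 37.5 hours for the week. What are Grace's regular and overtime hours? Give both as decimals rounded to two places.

Regular 37.50 hours, overtime 14.77 hours

Tue: 10:12–22:12 = 12 h 0 min
Wed: 07:01–13:47 = 6 h 46 min
Thu: 08:50–13:41 = 4 h 51 min
Fri: 09:06–20:12 = 11 h 6 min
Sat: 10:57–20:21 = 9 h 24 min
Sun: 07:37–15:46 = 8 h 9 min
Total worked: 52 h 16 min = 52.27 h.
Threshold 37.5 h → overtime 14 h 46 min, regular 37 h 30 min.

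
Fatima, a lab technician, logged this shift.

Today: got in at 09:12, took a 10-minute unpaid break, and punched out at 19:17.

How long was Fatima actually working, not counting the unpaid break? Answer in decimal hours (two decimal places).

9.92 hours

Today: 09:12–19:17 = 10 h 5 min; less 10 min break → 9 h 55 min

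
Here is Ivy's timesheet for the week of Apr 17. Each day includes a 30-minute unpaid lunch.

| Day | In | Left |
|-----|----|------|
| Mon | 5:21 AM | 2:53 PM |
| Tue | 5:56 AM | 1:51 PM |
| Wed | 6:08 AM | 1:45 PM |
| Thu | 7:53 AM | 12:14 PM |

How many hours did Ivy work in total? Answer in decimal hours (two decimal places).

Mon: 5:21 AM–2:53 PM = 9 h 32 min; less 30 min break → 9 h 2 min
Tue: 5:56 AM–1:51 PM = 7 h 55 min; less 30 min break → 7 h 25 min
Wed: 6:08 AM–1:45 PM = 7 h 37 min; less 30 min break → 7 h 7 min
Thu: 7:53 AM–12:14 PM = 4 h 21 min; less 30 min break → 3 h 51 min
Total: 9 h 2 min + 7 h 25 min + 7 h 7 min + 3 h 51 min = 27 h 25 min.

27.42 hours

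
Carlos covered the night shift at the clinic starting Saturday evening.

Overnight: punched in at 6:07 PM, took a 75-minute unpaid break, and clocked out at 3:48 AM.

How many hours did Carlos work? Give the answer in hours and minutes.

8 h 26 min

Overnight: 6:07 PM → midnight = 5 h 53 min; midnight → 3:48 AM = 3 h 48 min; span 9 h 41 min; less 75 min break → 8 h 26 min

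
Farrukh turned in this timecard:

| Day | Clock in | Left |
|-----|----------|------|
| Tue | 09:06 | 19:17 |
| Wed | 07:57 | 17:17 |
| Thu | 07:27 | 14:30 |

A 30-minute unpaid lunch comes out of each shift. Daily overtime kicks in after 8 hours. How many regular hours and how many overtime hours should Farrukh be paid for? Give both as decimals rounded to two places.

Tue: 09:06–19:17 = 10 h 11 min; less 30 min break → 9 h 41 min
Wed: 07:57–17:17 = 9 h 20 min; less 30 min break → 8 h 50 min
Thu: 07:27–14:30 = 7 h 3 min; less 30 min break → 6 h 33 min
Tue reg 8 h 0 min / OT 1 h 41 min; Wed reg 8 h 0 min / OT 0 h 50 min; Thu reg 6 h 33 min / OT 0 h 0 min.
Totals: regular 22 h 33 min, overtime 2 h 31 min.

Regular 22.55 hours, overtime 2.52 hours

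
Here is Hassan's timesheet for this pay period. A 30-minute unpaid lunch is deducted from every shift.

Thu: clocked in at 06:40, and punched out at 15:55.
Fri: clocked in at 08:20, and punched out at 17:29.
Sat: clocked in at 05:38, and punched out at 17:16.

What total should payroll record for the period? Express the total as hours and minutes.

Thu: 06:40–15:55 = 9 h 15 min; less 30 min break → 8 h 45 min
Fri: 08:20–17:29 = 9 h 9 min; less 30 min break → 8 h 39 min
Sat: 05:38–17:16 = 11 h 38 min; less 30 min break → 11 h 8 min
Total: 8 h 45 min + 8 h 39 min + 11 h 8 min = 28 h 32 min.

28 h 32 min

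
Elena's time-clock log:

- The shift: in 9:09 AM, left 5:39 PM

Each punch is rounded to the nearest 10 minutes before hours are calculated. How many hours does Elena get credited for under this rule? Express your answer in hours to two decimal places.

8.50 hours

The shift: in 9:09 AM→9:10 AM, out 5:39 PM→5:40 PM; 8 h 30 min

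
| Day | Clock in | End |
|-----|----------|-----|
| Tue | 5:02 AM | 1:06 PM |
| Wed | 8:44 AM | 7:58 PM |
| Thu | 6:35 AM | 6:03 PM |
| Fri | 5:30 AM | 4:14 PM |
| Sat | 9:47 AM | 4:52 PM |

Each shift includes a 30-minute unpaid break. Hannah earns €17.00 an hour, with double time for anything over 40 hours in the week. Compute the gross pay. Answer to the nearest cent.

Tue: 5:02 AM–1:06 PM = 8 h 4 min; less 30 min break → 7 h 34 min
Wed: 8:44 AM–7:58 PM = 11 h 14 min; less 30 min break → 10 h 44 min
Thu: 6:35 AM–6:03 PM = 11 h 28 min; less 30 min break → 10 h 58 min
Fri: 5:30 AM–4:14 PM = 10 h 44 min; less 30 min break → 10 h 14 min
Sat: 9:47 AM–4:52 PM = 7 h 5 min; less 30 min break → 6 h 35 min
Total worked: 46 h 5 min = 2765 min.
Regular 40 h 0 min = 2400 min at €17.00/h; overtime 6 h 5 min = 365 min at €34.00/h.
Pay = (2400 × €17.00 + 365 × €34.00) ÷ 60 = €886.83.

€886.83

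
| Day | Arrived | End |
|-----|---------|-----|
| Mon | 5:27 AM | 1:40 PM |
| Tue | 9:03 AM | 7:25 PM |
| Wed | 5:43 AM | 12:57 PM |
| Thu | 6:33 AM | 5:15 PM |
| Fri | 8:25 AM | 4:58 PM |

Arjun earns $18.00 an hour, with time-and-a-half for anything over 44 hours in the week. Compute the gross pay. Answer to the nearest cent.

$820.80

Mon: 5:27 AM–1:40 PM = 8 h 13 min
Tue: 9:03 AM–7:25 PM = 10 h 22 min
Wed: 5:43 AM–12:57 PM = 7 h 14 min
Thu: 6:33 AM–5:15 PM = 10 h 42 min
Fri: 8:25 AM–4:58 PM = 8 h 33 min
Total worked: 45 h 4 min = 2704 min.
Regular 44 h 0 min = 2640 min at $18.00/h; overtime 1 h 4 min = 64 min at $27.00/h.
Pay = (2640 × $18.00 + 64 × $27.00) ÷ 60 = $820.80.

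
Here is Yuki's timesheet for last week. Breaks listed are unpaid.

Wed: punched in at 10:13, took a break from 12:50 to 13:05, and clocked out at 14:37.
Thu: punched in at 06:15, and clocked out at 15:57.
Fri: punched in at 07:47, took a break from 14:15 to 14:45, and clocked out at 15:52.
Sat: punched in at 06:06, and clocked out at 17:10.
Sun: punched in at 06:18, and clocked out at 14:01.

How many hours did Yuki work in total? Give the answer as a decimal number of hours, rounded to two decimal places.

40.22 hours

Wed: 10:13–14:37 = 4 h 24 min; less 15 min break → 4 h 9 min
Thu: 06:15–15:57 = 9 h 42 min
Fri: 07:47–15:52 = 8 h 5 min; less 30 min break → 7 h 35 min
Sat: 06:06–17:10 = 11 h 4 min
Sun: 06:18–14:01 = 7 h 43 min
Total: 4 h 9 min + 9 h 42 min + 7 h 35 min + 11 h 4 min + 7 h 43 min = 40 h 13 min.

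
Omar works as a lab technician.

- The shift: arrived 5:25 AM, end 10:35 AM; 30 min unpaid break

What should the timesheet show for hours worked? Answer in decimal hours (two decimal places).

The shift: 5:25 AM–10:35 AM = 5 h 10 min; less 30 min break → 4 h 40 min

4.67 hours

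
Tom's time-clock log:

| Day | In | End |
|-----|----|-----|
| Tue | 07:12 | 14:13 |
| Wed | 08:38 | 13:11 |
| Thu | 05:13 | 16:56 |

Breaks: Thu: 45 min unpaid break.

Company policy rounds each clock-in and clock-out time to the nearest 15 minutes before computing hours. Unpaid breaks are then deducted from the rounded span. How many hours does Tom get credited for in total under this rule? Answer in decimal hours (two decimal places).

22.50 hours

Tue: in 07:12→07:15, out 14:13→14:15; 7 h 0 min
Wed: in 08:38→08:45, out 13:11→13:15; 4 h 30 min
Thu: in 05:13→05:15, out 16:56→17:00; 11 h 45 min − 45 min = 11 h 0 min
Total credited: 22 h 30 min.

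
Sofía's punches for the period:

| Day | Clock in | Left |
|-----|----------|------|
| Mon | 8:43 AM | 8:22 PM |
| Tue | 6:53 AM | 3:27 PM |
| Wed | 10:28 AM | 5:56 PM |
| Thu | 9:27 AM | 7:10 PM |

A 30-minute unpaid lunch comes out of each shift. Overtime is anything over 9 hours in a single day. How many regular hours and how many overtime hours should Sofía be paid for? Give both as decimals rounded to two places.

Mon: 8:43 AM–8:22 PM = 11 h 39 min; less 30 min break → 11 h 9 min
Tue: 6:53 AM–3:27 PM = 8 h 34 min; less 30 min break → 8 h 4 min
Wed: 10:28 AM–5:56 PM = 7 h 28 min; less 30 min break → 6 h 58 min
Thu: 9:27 AM–7:10 PM = 9 h 43 min; less 30 min break → 9 h 13 min
Mon reg 9 h 0 min / OT 2 h 9 min; Tue reg 8 h 4 min / OT 0 h 0 min; Wed reg 6 h 58 min / OT 0 h 0 min; Thu reg 9 h 0 min / OT 0 h 13 min.
Totals: regular 33 h 2 min, overtime 2 h 22 min.

Regular 33.03 hours, overtime 2.37 hours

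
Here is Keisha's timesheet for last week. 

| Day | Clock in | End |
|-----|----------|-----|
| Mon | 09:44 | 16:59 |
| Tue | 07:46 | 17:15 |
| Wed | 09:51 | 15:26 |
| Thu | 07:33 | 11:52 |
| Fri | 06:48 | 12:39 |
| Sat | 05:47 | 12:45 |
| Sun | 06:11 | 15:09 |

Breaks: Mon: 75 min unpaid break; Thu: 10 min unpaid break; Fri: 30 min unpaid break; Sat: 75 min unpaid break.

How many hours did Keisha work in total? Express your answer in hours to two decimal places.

45.25 hours

Mon: 09:44–16:59 = 7 h 15 min; less 75 min break → 6 h 0 min
Tue: 07:46–17:15 = 9 h 29 min
Wed: 09:51–15:26 = 5 h 35 min
Thu: 07:33–11:52 = 4 h 19 min; less 10 min break → 4 h 9 min
Fri: 06:48–12:39 = 5 h 51 min; less 30 min break → 5 h 21 min
Sat: 05:47–12:45 = 6 h 58 min; less 75 min break → 5 h 43 min
Sun: 06:11–15:09 = 8 h 58 min
Total: 6 h 0 min + 9 h 29 min + 5 h 35 min + 4 h 9 min + 5 h 21 min + 5 h 43 min + 8 h 58 min = 45 h 15 min.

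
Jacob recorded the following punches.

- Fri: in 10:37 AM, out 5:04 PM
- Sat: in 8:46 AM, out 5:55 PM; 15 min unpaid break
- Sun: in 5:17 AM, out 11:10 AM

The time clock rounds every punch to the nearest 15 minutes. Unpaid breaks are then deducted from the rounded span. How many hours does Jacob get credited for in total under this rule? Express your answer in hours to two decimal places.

21.50 hours

Fri: in 10:37 AM→10:30 AM, out 5:04 PM→5:00 PM; 6 h 30 min
Sat: in 8:46 AM→8:45 AM, out 5:55 PM→6:00 PM; 9 h 15 min − 15 min = 9 h 0 min
Sun: in 5:17 AM→5:15 AM, out 11:10 AM→11:15 AM; 6 h 0 min
Total credited: 21 h 30 min.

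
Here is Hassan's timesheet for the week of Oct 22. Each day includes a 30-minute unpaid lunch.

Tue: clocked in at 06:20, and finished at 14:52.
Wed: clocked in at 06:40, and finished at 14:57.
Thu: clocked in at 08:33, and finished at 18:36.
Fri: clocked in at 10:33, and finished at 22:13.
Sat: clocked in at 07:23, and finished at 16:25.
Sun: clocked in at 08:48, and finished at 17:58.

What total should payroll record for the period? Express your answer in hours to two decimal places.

Tue: 06:20–14:52 = 8 h 32 min; less 30 min break → 8 h 2 min
Wed: 06:40–14:57 = 8 h 17 min; less 30 min break → 7 h 47 min
Thu: 08:33–18:36 = 10 h 3 min; less 30 min break → 9 h 33 min
Fri: 10:33–22:13 = 11 h 40 min; less 30 min break → 11 h 10 min
Sat: 07:23–16:25 = 9 h 2 min; less 30 min break → 8 h 32 min
Sun: 08:48–17:58 = 9 h 10 min; less 30 min break → 8 h 40 min
Total: 8 h 2 min + 7 h 47 min + 9 h 33 min + 11 h 10 min + 8 h 32 min + 8 h 40 min = 53 h 44 min.

53.73 hours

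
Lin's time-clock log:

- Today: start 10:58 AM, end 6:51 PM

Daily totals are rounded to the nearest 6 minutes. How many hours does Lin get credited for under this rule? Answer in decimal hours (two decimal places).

Today: 10:58 AM–6:51 PM = 7 h 53 min → rounds to 7 h 54 min

7.90 hours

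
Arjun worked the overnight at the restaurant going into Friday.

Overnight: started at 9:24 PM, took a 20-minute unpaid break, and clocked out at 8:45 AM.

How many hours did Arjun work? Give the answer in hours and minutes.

11 h 1 min

Overnight: 9:24 PM → midnight = 2 h 36 min; midnight → 8:45 AM = 8 h 45 min; span 11 h 21 min; less 20 min break → 11 h 1 min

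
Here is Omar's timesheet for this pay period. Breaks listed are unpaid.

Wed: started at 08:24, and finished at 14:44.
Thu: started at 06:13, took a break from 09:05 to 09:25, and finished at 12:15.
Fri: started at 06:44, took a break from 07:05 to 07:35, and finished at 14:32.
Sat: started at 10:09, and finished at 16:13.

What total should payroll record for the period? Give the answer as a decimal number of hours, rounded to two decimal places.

25.40 hours

Wed: 08:24–14:44 = 6 h 20 min
Thu: 06:13–12:15 = 6 h 2 min; less 20 min break → 5 h 42 min
Fri: 06:44–14:32 = 7 h 48 min; less 30 min break → 7 h 18 min
Sat: 10:09–16:13 = 6 h 4 min
Total: 6 h 20 min + 5 h 42 min + 7 h 18 min + 6 h 4 min = 25 h 24 min.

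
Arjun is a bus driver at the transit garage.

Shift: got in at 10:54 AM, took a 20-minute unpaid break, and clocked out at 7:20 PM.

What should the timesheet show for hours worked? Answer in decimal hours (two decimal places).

Shift: 10:54 AM–7:20 PM = 8 h 26 min; less 20 min break → 8 h 6 min

8.10 hours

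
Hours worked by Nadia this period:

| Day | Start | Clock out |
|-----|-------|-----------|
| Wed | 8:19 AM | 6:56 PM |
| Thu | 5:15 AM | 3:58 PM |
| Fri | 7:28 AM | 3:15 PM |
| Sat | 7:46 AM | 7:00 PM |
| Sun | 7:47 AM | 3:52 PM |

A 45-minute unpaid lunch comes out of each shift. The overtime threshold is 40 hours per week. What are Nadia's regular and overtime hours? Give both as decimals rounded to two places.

Wed: 8:19 AM–6:56 PM = 10 h 37 min; less 45 min break → 9 h 52 min
Thu: 5:15 AM–3:58 PM = 10 h 43 min; less 45 min break → 9 h 58 min
Fri: 7:28 AM–3:15 PM = 7 h 47 min; less 45 min break → 7 h 2 min
Sat: 7:46 AM–7:00 PM = 11 h 14 min; less 45 min break → 10 h 29 min
Sun: 7:47 AM–3:52 PM = 8 h 5 min; less 45 min break → 7 h 20 min
Total worked: 44 h 41 min = 44.68 h.
Threshold 40 h → overtime 4 h 41 min, regular 40 h 0 min.

Regular 40.00 hours, overtime 4.68 hours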